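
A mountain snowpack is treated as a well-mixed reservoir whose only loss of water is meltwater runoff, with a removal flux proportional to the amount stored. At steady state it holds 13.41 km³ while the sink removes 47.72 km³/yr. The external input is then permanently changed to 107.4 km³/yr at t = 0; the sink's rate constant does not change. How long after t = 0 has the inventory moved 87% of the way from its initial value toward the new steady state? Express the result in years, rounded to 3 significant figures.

τ = M₀/F₀ = 13.41/47.72 = 0.2810 yr.
The remaining gap fraction is e^(−t/τ); 87% covered ⇒ e^(−t/τ) = 0.130.
t = −τ ln(0.130) = 0.2810 × 2.040 = 0.5733 yr.

0.573 yr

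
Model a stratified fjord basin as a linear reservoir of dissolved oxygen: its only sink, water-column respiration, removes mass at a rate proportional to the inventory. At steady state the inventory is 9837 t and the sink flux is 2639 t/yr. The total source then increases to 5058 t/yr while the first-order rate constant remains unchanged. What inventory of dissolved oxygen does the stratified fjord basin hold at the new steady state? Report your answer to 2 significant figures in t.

19000 t

Rate constant k = F/M = 2639 / 9837 = 0.2683 yr⁻¹.
At the new steady state, source = k·M_new ⇒ M_new = 5058 / 0.2683 = 18850 t.
(Equivalently M_new = M × F_new/F_old = 9837 × 5058/2639.)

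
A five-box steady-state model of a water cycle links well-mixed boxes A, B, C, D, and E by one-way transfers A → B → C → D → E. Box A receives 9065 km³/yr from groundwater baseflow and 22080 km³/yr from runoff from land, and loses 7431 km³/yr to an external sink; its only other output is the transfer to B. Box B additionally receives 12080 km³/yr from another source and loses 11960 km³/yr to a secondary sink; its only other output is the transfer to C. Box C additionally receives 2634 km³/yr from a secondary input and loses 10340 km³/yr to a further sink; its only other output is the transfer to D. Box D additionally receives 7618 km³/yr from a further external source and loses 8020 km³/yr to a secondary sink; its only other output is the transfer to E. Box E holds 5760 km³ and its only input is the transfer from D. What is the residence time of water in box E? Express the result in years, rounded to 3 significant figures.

0.366 yr

Box A: F(A→B) = (9065 + 22080) − 7431 = 23714 km³/yr.
Box B: F(B→C) = (23714 + 12080) − 11960 = 23834 km³/yr.
Box C: F(C→D) = (23834 + 2634) − 10340 = 16128 km³/yr.
Box D: F(D→E) = (16128 + 7618) − 8020 = 15726 km³/yr.
Box E throughput = its input = 15726 km³/yr; τ = 5760 / 15726 = 0.3663 yr.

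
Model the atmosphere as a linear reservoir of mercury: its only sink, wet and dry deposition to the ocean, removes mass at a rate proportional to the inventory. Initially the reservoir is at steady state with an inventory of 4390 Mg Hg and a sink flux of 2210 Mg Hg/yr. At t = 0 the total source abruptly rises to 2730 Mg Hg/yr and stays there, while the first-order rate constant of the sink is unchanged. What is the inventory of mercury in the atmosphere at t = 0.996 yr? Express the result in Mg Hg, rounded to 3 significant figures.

4800 Mg Hg

Residence time τ = M₀/F₀ = 1.986 yr. The eventual steady state is M_∞ = M₀·(F₁/F₀) = 4390 × 2730/2210 = 5422.9 Mg Hg.
The anomaly ΔM(t) = M(t) − M_∞ decays as ΔM₀·e^(−t/τ) with ΔM₀ = 4390 − 5422.9 = −1033 Mg Hg.
At t = 0.996 yr, e^(−t/τ) = e^(−0.5014) = 0.6057, so ΔM = −625.6 Mg Hg and M = 5422.9 − 625.6 = 4797.3 Mg Hg.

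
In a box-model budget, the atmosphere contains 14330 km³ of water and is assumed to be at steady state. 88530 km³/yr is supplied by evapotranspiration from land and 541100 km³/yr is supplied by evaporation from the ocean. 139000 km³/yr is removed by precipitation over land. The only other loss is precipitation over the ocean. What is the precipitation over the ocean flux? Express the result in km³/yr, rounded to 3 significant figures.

At steady state ΣF_in = ΣF_out.
ΣF_in = 88530 + 541100 = 629630 km³/yr.
Precipitation over the ocean flux = ΣF_in − (139000) = 629630 − 139000 = 490600 km³/yr.

491000 km³/yr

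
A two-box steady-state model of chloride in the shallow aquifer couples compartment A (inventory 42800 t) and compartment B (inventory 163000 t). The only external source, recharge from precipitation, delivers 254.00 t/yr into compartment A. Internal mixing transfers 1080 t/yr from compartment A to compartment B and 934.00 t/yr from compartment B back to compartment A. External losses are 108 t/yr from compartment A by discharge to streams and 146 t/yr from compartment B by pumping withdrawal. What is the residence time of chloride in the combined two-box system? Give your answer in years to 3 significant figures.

Residence time in the combined system uses the total inventory and the total *external* removal — internal exchanges between the two boxes cancel.
M_total = 42800 + 163000 = 205800 t.
ΣF_external_out = 108 + 146 = 254.00 t/yr.
τ = M_total / ΣF_ext = 205800 / 254.00 = 810.2 yr.

810 yr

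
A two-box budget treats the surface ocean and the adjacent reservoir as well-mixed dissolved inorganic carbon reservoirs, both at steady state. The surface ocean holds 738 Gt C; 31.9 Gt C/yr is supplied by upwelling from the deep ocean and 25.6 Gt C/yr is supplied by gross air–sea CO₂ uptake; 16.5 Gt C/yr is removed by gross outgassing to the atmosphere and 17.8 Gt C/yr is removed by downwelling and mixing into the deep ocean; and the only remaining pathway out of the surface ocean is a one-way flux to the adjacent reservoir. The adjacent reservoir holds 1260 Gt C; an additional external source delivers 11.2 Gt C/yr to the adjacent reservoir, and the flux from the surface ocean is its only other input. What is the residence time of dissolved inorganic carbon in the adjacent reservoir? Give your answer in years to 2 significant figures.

37 yr

Balance the surface ocean: ΣF_in = 31.9 + 25.6 = 57.500 Gt C/yr.
Flux to the adjacent reservoir = ΣF_in − (16.5 + 17.8) = 23.200 Gt C/yr.
Total input to the adjacent reservoir = 23.200 + 11.2 = 34.400 Gt C/yr; at steady state this equals its total output.
τ = M / F = 1260 / 34.400 = 36.63 yr.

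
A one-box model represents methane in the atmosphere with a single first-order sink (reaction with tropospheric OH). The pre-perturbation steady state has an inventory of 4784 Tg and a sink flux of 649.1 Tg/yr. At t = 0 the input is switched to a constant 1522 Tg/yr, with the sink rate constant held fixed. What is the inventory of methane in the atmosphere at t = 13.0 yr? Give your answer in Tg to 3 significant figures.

τ = M₀/F₀ = 4784/649.1 = 7.370 yr; rate constant k = 1/τ.
New steady state M_∞ = F₁/k = F₁·τ = 1522 × 7.370 = 11217 Tg.
M(t) = M_∞ + (M₀ − M_∞)·e^(−t/τ); t/τ = 13.0/7.370 = 1.764, so e^(−t/τ) = 0.1714.
M(t) = 11217 − 6433 × 0.1714 = 10115 Tg.

10100 Tg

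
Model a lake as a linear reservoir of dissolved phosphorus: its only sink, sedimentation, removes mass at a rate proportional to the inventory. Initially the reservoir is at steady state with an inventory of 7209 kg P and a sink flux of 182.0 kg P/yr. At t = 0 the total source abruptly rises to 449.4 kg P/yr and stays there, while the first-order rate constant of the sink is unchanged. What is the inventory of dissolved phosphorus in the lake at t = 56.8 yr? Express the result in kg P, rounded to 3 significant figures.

15300 kg P

τ = M₀/F₀ = 7209/182.0 = 39.61 yr; rate constant k = 1/τ.
New steady state M_∞ = F₁/k = F₁·τ = 449.4 × 39.61 = 17801 kg P.
M(t) = M_∞ + (M₀ − M_∞)·e^(−t/τ); t/τ = 56.8/39.61 = 1.434, so e^(−t/τ) = 0.2384.
M(t) = 17801 − 10590 × 0.2384 = 15276 kg P.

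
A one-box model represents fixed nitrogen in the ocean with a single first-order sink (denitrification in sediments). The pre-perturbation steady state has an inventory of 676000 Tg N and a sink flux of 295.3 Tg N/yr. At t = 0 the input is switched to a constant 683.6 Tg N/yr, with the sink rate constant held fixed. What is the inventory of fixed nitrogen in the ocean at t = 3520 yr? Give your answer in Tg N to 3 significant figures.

1.37×10^6 Tg N

Residence time τ = M₀/F₀ = 2289 yr. The eventual steady state is M_∞ = M₀·(F₁/F₀) = 676000 × 683.6/295.3 = 1.5649×10^6 Tg N.
The anomaly ΔM(t) = M(t) − M_∞ decays as ΔM₀·e^(−t/τ) with ΔM₀ = 676000 − 1.5649×10^6 = −888900 Tg N.
At t = 3520 yr, e^(−t/τ) = e^(−1.538) = 0.2149, so ΔM = −191000 Tg N and M = 1.5649×10^6 − 191000 = 1.3739×10^6 Tg N.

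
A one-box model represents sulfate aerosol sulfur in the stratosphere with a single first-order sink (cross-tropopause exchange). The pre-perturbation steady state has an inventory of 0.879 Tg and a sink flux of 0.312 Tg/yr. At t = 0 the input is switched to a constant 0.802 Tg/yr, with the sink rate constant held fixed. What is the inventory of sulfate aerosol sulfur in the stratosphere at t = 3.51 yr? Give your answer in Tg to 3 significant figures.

1.86 Tg

Residence time τ = M₀/F₀ = 2.817 yr. The eventual steady state is M_∞ = M₀·(F₁/F₀) = 0.879 × 0.802/0.312 = 2.2595 Tg.
The anomaly ΔM(t) = M(t) − M_∞ decays as ΔM₀·e^(−t/τ) with ΔM₀ = 0.879 − 2.2595 = −1.380 Tg.
At t = 3.51 yr, e^(−t/τ) = e^(−1.246) = 0.2877, so ΔM = −0.3972 Tg and M = 2.2595 − 0.3972 = 1.8623 Tg.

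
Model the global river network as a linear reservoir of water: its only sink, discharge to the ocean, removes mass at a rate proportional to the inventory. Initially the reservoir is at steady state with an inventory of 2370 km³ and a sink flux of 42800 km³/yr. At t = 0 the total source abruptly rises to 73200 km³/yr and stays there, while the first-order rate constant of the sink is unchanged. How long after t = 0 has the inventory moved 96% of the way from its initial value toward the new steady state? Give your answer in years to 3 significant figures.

τ = M₀/F₀ = 2370/42800 = 0.05537 yr.
The remaining gap fraction is e^(−t/τ); 96% covered ⇒ e^(−t/τ) = 0.0400.
t = −τ ln(0.0400) = 0.05537 × 3.219 = 0.1782 yr.

0.178 yr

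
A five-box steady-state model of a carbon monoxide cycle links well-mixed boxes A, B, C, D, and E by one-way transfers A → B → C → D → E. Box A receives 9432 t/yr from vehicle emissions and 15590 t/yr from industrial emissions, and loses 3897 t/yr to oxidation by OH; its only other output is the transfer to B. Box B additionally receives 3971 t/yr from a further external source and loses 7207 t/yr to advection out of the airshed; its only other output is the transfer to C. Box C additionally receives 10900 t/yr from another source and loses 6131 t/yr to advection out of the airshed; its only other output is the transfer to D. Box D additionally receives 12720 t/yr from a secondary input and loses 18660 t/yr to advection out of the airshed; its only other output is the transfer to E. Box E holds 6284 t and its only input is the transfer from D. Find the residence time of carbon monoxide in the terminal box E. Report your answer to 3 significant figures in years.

0.376 yr

Box A: F(A→B) = (9432 + 15590) − 3897 = 21125 t/yr.
Box B: F(B→C) = (21125 + 3971) − 7207 = 17889 t/yr.
Box C: F(C→D) = (17889 + 10900) − 6131 = 22658 t/yr.
Box D: F(D→E) = (22658 + 12720) − 18660 = 16718 t/yr.
Box E throughput = its input = 16718 t/yr; τ = 6284 / 16718 = 0.3759 yr.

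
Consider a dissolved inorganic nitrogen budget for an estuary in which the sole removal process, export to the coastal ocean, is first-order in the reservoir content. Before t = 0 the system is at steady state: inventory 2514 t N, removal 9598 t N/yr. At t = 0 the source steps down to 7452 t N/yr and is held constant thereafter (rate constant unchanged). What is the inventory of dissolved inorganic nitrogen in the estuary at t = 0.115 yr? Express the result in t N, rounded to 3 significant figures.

The sink rate constant is k = F₀/M₀ = 9598/2514 = 3.818 yr⁻¹.
Solving dM/dt = F₁ − kM with M(0) = M₀ gives M(t) = F₁/k + (M₀ − F₁/k)·e^(−kt).
F₁/k = 7452/3.818 = 1951.9 t N; kt = 3.818 × 0.115 = 0.4390, e^(−kt) = 0.6446.
M(0.115) = 1951.9 + (2514 − 1951.9) × 0.6446 = 1951.9 + 362.4 = 2314.3 t N.

2310 t N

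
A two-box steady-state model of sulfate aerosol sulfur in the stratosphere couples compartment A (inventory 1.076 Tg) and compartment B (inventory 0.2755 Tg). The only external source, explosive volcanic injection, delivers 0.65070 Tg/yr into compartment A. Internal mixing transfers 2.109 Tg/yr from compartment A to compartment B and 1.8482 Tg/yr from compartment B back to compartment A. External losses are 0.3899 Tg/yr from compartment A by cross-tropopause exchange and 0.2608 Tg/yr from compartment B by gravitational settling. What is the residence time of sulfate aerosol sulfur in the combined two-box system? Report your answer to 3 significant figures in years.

2.08 yr

For the system as a whole, the A↔B exchange is internal and contributes nothing to the throughput; only the external sinks remove mass.
M_total = 1.076 + 0.2755 = 1.3515 Tg.
ΣF_external_out = 0.3899 + 0.2608 = 0.65070 Tg/yr.
τ = M_total / ΣF_ext = 1.3515 / 0.65070 = 2.077 yr.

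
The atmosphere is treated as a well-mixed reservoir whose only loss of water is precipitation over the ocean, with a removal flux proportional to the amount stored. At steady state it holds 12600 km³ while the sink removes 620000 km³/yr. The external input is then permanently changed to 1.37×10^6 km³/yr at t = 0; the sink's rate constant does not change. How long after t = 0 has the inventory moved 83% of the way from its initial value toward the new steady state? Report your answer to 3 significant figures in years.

0.0360 yr

τ = M₀/F₀ = 12600/620000 = 0.02032 yr.
The remaining gap fraction is e^(−t/τ); 83% covered ⇒ e^(−t/τ) = 0.170.
t = −τ ln(0.170) = 0.02032 × 1.772 = 0.03601 yr.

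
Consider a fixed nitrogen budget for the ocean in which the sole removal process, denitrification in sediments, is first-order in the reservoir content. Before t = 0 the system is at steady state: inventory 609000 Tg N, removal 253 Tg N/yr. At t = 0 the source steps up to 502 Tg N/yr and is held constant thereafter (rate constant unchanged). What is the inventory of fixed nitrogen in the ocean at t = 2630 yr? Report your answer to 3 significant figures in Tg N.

The sink rate constant is k = F₀/M₀ = 253/609000 = 0.0004154 yr⁻¹.
Solving dM/dt = F₁ − kM with M(0) = M₀ gives M(t) = F₁/k + (M₀ − F₁/k)·e^(−kt).
F₁/k = 502/0.0004154 = 1.2084×10^6 Tg N; kt = 0.0004154 × 2630 = 1.093, e^(−kt) = 0.3353.
M(2630) = 1.2084×10^6 + (609000 − 1.2084×10^6) × 0.3353 = 1.2084×10^6 − 201000 = 1.0074×10^6 Tg N.

1.01×10^6 Tg N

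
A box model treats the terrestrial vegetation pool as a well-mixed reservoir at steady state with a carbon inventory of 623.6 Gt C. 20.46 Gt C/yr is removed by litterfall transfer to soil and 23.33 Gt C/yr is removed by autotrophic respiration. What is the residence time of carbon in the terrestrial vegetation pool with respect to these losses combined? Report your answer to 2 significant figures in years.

Total removal = 20.46 + 23.33 = 43.790 Gt C/yr.
τ = M / ΣF_out = 623.6 / 43.790 = 14.24 yr.

14 yr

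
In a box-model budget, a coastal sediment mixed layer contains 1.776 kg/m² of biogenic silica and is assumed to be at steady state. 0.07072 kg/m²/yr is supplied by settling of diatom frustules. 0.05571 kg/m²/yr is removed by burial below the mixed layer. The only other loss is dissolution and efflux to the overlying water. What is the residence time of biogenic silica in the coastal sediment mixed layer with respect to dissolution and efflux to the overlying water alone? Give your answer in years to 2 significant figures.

120 yr

At steady state ΣF_in = ΣF_out.
ΣF_in = 0.070720 kg/m²/yr.
Dissolution and efflux to the overlying water flux = ΣF_in − (0.05571) = 0.070720 − 0.05571 = 0.01501 kg/m²/yr.
τ = M / F = 1.776 / 0.01501 = 118.3 yr.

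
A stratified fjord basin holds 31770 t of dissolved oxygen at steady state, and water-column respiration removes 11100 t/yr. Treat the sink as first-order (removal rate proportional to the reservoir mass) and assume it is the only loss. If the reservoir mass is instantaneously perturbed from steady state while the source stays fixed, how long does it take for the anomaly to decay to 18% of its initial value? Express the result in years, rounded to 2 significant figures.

4.9 yr

For a linear reservoir the anomaly decays as exp(−t/τ) with τ = M/F = 31770/11100 = 2.862 yr.
exp(−t/τ) = 0.18 ⇒ t = −τ ln(0.18) = 2.862 × 1.715 = 4.908 yr.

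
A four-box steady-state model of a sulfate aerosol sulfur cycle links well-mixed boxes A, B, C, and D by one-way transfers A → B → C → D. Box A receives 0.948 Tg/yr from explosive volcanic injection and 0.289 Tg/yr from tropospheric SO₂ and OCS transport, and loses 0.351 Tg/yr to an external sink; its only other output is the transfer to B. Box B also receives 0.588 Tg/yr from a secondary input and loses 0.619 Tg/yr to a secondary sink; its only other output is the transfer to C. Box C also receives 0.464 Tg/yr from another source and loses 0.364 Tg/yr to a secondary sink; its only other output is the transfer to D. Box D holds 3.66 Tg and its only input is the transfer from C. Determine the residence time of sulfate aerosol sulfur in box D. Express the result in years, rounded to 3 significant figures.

3.83 yr

Box A: F(A→B) = (0.948 + 0.289) − 0.351 = 0.88600 Tg/yr.
Box B: F(B→C) = (0.88600 + 0.588) − 0.619 = 0.85500 Tg/yr.
Box C: F(C→D) = (0.85500 + 0.464) − 0.364 = 0.95500 Tg/yr.
Box D throughput = its input = 0.95500 Tg/yr; τ = 3.66 / 0.95500 = 3.832 yr.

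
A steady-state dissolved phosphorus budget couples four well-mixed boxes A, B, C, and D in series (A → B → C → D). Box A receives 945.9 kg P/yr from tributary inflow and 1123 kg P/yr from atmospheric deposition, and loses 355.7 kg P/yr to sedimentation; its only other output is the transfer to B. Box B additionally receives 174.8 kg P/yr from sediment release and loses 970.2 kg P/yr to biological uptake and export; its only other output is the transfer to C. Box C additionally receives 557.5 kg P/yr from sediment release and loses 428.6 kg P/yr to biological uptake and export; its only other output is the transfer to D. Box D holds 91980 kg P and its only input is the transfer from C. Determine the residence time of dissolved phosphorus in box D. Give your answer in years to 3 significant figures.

Box A: F(A→B) = (945.9 + 1123) − 355.7 = 1713.2 kg P/yr.
Box B: F(B→C) = (1713.2 + 174.8) − 970.2 = 917.80 kg P/yr.
Box C: F(C→D) = (917.80 + 557.5) − 428.6 = 1046.7 kg P/yr.
Box D throughput = its input = 1046.7 kg P/yr; τ = 91980 / 1046.7 = 87.88 yr.

87.9 yr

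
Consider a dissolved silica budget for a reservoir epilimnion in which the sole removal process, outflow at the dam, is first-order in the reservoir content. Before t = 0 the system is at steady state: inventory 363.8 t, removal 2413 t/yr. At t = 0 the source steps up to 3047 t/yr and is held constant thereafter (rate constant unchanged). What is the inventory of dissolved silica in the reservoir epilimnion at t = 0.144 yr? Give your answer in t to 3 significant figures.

Residence time τ = M₀/F₀ = 0.1508 yr. The eventual steady state is M_∞ = M₀·(F₁/F₀) = 363.8 × 3047/2413 = 459.39 t.
The anomaly ΔM(t) = M(t) − M_∞ decays as ΔM₀·e^(−t/τ) with ΔM₀ = 363.8 − 459.39 = −95.59 t.
At t = 0.144 yr, e^(−t/τ) = e^(−0.9551) = 0.3848, so ΔM = −36.78 t and M = 459.39 − 36.78 = 422.61 t.

423 t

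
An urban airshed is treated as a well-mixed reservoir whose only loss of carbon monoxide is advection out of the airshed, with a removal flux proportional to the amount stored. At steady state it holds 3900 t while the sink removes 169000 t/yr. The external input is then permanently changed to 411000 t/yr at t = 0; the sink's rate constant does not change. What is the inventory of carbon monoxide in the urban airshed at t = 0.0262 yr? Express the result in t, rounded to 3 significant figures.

7690 t

τ = M₀/F₀ = 3900/169000 = 0.02308 yr; rate constant k = 1/τ.
New steady state M_∞ = F₁/k = F₁·τ = 411000 × 0.02308 = 9484.6 t.
M(t) = M_∞ + (M₀ − M_∞)·e^(−t/τ); t/τ = 0.0262/0.02308 = 1.135, so e^(−t/τ) = 0.3213.
M(t) = 9484.6 − 5585 × 0.3213 = 7690.2 t.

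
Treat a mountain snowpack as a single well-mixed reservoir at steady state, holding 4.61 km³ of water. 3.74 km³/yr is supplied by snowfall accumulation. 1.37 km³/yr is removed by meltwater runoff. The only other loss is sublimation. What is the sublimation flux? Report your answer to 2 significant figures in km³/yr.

At steady state ΣF_in = ΣF_out.
ΣF_in = 3.7400 km³/yr.
Sublimation flux = ΣF_in − (1.37) = 3.7400 − 1.370 = 2.370 km³/yr.

2.4 km³/yr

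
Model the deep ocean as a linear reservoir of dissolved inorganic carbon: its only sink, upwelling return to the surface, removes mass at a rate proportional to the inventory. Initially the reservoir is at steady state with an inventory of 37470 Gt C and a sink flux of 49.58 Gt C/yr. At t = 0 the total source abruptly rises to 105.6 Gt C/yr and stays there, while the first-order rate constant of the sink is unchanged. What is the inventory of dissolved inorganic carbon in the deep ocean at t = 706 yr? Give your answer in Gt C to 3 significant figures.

Residence time τ = M₀/F₀ = 755.7 yr. The eventual steady state is M_∞ = M₀·(F₁/F₀) = 37470 × 105.6/49.58 = 79807 Gt C.
The anomaly ΔM(t) = M(t) − M_∞ decays as ΔM₀·e^(−t/τ) with ΔM₀ = 37470 − 79807 = −42340 Gt C.
At t = 706 yr, e^(−t/τ) = e^(−0.9342) = 0.3929, so ΔM = −16630 Gt C and M = 79807 − 16630 = 63172 Gt C.

63200 Gt C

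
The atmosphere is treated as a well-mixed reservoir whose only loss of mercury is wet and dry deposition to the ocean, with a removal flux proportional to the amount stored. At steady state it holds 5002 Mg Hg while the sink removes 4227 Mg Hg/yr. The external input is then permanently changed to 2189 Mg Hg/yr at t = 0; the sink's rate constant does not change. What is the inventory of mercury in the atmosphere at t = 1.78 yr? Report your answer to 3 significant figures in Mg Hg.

3130 Mg Hg

Residence time τ = M₀/F₀ = 1.183 yr. The eventual steady state is M_∞ = M₀·(F₁/F₀) = 5002 × 2189/4227 = 2590.3 Mg Hg.
The anomaly ΔM(t) = M(t) − M_∞ decays as ΔM₀·e^(−t/τ) with ΔM₀ = 5002 − 2590.3 = 2412 Mg Hg.
At t = 1.78 yr, e^(−t/τ) = e^(−1.504) = 0.2222, so ΔM = 535.9 Mg Hg and M = 2590.3 + 535.9 = 3126.2 Mg Hg.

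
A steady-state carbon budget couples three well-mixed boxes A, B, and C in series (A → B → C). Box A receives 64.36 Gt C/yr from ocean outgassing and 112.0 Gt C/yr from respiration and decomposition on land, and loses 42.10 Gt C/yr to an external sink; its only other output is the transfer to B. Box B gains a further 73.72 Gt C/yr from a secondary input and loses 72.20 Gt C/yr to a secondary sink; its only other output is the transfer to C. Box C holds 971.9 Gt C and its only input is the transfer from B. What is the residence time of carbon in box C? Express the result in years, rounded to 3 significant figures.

7.16 yr

Box A: F(A→B) = (64.36 + 112.0) − 42.10 = 134.26 Gt C/yr.
Box B: F(B→C) = (134.26 + 73.72) − 72.20 = 135.78 Gt C/yr.
Box C throughput = its input = 135.78 Gt C/yr; τ = 971.9 / 135.78 = 7.158 yr.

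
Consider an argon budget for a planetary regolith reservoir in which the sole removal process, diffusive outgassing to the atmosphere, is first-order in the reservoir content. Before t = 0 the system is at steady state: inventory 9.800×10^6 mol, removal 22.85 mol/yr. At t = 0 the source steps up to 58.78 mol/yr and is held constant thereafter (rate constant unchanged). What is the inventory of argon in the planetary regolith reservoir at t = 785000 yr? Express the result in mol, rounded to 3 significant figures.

The sink rate constant is k = F₀/M₀ = 22.85/9.800×10^6 = 2.332×10^-6 yr⁻¹.
Solving dM/dt = F₁ − kM with M(0) = M₀ gives M(t) = F₁/k + (M₀ − F₁/k)·e^(−kt).
F₁/k = 58.78/2.332×10^-6 = 2.5210×10^7 mol; kt = 2.332×10^-6 × 785000 = 1.830, e^(−kt) = 0.1604.
M(785000) = 2.5210×10^7 + (9.800×10^6 − 2.5210×10^7) × 0.1604 = 2.5210×10^7 − 2.471×10^6 = 2.2739×10^7 mol.

2.27×10^7 mol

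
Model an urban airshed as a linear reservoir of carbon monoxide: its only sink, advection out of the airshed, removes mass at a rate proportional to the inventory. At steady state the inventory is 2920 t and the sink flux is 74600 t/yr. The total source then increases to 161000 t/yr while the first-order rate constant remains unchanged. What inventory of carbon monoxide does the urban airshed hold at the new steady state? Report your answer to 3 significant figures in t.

6300 t

Rate constant k = F/M = 74600 / 2920 = 25.55 yr⁻¹.
At the new steady state, source = k·M_new ⇒ M_new = 161000 / 25.55 = 6302 t.
(Equivalently M_new = M × F_new/F_old = 2920 × 161000/74600.)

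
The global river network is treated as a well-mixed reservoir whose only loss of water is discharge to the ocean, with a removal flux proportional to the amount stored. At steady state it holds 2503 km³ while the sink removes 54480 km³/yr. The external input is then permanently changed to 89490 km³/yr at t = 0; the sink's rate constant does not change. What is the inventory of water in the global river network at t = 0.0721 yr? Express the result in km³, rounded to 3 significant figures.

3780 km³

The sink rate constant is k = F₀/M₀ = 54480/2503 = 21.77 yr⁻¹.
Solving dM/dt = F₁ − kM with M(0) = M₀ gives M(t) = F₁/k + (M₀ − F₁/k)·e^(−kt).
F₁/k = 89490/21.77 = 4111.5 km³; kt = 21.77 × 0.0721 = 1.569, e^(−kt) = 0.2082.
M(0.0721) = 4111.5 + (2503 − 4111.5) × 0.2082 = 4111.5 − 334.9 = 3776.6 km³.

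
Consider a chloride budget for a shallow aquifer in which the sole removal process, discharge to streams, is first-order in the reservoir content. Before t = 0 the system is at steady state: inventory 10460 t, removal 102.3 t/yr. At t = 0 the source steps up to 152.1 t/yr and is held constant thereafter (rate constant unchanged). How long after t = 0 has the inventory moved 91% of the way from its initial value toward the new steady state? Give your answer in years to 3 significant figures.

τ = M₀/F₀ = 10460/102.3 = 102.2 yr.
The remaining gap fraction is e^(−t/τ); 91% covered ⇒ e^(−t/τ) = 0.0900.
t = −τ ln(0.0900) = 102.2 × 2.408 = 246.2 yr.

246 yr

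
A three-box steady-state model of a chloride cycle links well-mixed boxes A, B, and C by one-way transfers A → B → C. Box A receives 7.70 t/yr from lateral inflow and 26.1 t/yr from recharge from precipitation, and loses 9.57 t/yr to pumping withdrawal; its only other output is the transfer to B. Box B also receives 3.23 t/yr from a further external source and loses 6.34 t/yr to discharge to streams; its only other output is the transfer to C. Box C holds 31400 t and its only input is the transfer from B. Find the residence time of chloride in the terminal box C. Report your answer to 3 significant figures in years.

1490 yr

Box A: F(A→B) = (7.70 + 26.1) − 9.57 = 24.230 t/yr.
Box B: F(B→C) = (24.230 + 3.23) − 6.34 = 21.120 t/yr.
Box C throughput = its input = 21.120 t/yr; τ = 31400 / 21.120 = 1487 yr.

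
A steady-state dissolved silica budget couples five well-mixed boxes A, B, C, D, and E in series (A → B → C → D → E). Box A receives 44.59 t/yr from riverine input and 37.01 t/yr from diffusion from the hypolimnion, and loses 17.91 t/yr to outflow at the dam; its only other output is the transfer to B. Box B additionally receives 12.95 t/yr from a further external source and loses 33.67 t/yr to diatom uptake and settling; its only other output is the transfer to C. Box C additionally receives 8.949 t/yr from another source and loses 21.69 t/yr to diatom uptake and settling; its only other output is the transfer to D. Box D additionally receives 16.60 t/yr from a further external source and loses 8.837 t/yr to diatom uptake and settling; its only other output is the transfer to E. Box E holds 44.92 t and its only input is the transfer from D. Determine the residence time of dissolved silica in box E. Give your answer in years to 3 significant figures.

Box A: F(A→B) = (44.59 + 37.01) − 17.91 = 63.690 t/yr.
Box B: F(B→C) = (63.690 + 12.95) − 33.67 = 42.970 t/yr.
Box C: F(C→D) = (42.970 + 8.949) − 21.69 = 30.229 t/yr.
Box D: F(D→E) = (30.229 + 16.60) − 8.837 = 37.992 t/yr.
Box E throughput = its input = 37.992 t/yr; τ = 44.92 / 37.992 = 1.182 yr.

1.18 yr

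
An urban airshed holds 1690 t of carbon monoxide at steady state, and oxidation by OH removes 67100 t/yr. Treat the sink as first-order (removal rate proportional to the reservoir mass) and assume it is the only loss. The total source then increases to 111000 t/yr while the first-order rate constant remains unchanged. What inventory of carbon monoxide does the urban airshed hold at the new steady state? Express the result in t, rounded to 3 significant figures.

Rate constant k = F/M = 67100 / 1690 = 39.70 yr⁻¹.
At the new steady state, source = k·M_new ⇒ M_new = 111000 / 39.70 = 2796 t.
(Equivalently M_new = M × F_new/F_old = 1690 × 111000/67100.)

2800 t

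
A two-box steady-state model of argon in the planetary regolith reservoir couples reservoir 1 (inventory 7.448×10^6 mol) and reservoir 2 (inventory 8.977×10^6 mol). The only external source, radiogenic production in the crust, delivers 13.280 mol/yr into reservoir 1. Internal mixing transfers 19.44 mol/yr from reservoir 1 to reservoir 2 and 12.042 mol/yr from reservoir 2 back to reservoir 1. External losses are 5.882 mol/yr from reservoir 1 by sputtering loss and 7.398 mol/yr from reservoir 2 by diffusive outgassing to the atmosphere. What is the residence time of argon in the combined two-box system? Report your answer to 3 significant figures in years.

1.24×10^6 yr

Treat the two boxes together as one reservoir: the mixing fluxes between them are internal recycling, so τ = ΣM / Σ(external losses).
M_total = 7.448×10^6 + 8.977×10^6 = 1.6425×10^7 mol.
ΣF_external_out = 5.882 + 7.398 = 13.280 mol/yr.
τ = M_total / ΣF_ext = 1.6425×10^7 / 13.280 = 1.237×10^6 yr.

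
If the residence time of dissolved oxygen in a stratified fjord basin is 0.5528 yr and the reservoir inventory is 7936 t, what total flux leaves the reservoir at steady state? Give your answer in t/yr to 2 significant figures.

F = M / τ = 7936 / 0.5528 = 14360 t/yr.

14000 t/yr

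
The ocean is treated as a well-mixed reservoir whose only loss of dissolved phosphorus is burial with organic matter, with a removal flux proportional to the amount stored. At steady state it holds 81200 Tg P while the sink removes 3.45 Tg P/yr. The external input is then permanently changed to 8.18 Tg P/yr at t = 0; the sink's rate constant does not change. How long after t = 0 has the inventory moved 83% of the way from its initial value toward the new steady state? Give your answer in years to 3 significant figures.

τ = M₀/F₀ = 81200/3.45 = 23540 yr.
The remaining gap fraction is e^(−t/τ); 83% covered ⇒ e^(−t/τ) = 0.170.
t = −τ ln(0.170) = 23540 × 1.772 = 41710 yr.

41700 yr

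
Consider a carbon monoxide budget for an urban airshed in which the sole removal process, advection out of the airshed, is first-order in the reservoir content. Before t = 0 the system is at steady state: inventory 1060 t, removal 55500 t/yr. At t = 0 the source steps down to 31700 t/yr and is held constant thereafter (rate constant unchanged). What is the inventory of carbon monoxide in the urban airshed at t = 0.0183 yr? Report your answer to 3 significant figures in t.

τ = M₀/F₀ = 1060/55500 = 0.01910 yr; rate constant k = 1/τ.
New steady state M_∞ = F₁/k = F₁·τ = 31700 × 0.01910 = 605.44 t.
M(t) = M_∞ + (M₀ − M_∞)·e^(−t/τ); t/τ = 0.0183/0.01910 = 0.9582, so e^(−t/τ) = 0.3836.
M(t) = 605.44 + 454.6 × 0.3836 = 779.81 t.

780 t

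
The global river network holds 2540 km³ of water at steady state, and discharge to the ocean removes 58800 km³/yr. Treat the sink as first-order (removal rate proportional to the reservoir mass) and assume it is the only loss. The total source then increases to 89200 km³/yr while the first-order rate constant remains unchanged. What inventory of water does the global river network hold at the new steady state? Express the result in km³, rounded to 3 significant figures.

3850 km³

Rate constant k = F/M = 58800 / 2540 = 23.15 yr⁻¹.
At the new steady state, source = k·M_new ⇒ M_new = 89200 / 23.15 = 3853 km³.
(Equivalently M_new = M × F_new/F_old = 2540 × 89200/58800.)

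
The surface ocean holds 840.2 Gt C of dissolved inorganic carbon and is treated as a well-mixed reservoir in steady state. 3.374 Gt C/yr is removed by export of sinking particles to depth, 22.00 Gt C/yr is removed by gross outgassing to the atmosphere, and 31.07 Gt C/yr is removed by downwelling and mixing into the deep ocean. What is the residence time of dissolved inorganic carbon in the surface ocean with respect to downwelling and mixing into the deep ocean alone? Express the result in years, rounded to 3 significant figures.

Residence time with respect to a single sink: τ = M / F_sink.
τ = 840.2 / 31.07 = 27.04 yr.

27.0 yr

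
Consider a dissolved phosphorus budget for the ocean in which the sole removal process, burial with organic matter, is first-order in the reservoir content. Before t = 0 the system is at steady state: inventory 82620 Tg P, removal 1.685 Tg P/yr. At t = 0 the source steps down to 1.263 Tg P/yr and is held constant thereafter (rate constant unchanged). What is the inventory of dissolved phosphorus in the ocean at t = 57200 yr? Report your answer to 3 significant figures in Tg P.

The sink rate constant is k = F₀/M₀ = 1.685/82620 = 2.039×10^-5 yr⁻¹.
Solving dM/dt = F₁ − kM with M(0) = M₀ gives M(t) = F₁/k + (M₀ − F₁/k)·e^(−kt).
F₁/k = 1.263/2.039×10^-5 = 61928 Tg P; kt = 2.039×10^-5 × 57200 = 1.167, e^(−kt) = 0.3114.
M(57200) = 61928 + (82620 − 61928) × 0.3114 = 61928 + 6444 = 68372 Tg P.

68400 Tg P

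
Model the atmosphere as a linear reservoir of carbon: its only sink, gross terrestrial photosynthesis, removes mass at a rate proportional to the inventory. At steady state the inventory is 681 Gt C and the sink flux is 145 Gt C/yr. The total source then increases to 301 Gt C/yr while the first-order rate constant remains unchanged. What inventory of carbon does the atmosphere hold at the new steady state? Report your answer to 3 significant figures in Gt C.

Rate constant k = F/M = 145 / 681 = 0.2129 yr⁻¹.
At the new steady state, source = k·M_new ⇒ M_new = 301 / 0.2129 = 1414 Gt C.
(Equivalently M_new = M × F_new/F_old = 681 × 301/145.)

1410 Gt C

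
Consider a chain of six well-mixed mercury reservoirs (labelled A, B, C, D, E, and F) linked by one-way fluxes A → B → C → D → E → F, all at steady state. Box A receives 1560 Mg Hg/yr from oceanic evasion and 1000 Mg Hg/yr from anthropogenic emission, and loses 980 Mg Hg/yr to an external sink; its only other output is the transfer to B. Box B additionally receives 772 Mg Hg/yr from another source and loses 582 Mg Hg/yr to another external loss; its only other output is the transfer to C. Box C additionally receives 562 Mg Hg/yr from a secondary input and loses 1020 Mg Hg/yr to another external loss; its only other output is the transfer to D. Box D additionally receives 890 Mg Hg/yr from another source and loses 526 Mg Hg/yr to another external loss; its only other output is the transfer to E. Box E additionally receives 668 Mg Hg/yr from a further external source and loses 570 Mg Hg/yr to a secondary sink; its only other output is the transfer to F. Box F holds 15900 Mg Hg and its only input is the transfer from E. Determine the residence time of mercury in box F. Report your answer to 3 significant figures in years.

8.96 yr

Box A: F(A→B) = (1560 + 1000) − 980 = 1580.0 Mg Hg/yr.
Box B: F(B→C) = (1580.0 + 772) − 582 = 1770.0 Mg Hg/yr.
Box C: F(C→D) = (1770.0 + 562) − 1020 = 1312.0 Mg Hg/yr.
Box D: F(D→E) = (1312.0 + 890) − 526 = 1676.0 Mg Hg/yr.
Box E: F(E→F) = (1676.0 + 668) − 570 = 1774.0 Mg Hg/yr.
Box F throughput = its input = 1774.0 Mg Hg/yr; τ = 15900 / 1774.0 = 8.963 yr.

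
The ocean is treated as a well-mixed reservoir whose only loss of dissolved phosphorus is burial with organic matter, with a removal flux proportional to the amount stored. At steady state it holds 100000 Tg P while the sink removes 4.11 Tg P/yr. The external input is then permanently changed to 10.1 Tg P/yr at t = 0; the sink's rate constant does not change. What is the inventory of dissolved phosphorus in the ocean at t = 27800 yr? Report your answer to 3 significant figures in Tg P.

199000 Tg P

τ = M₀/F₀ = 100000/4.11 = 24330 yr; rate constant k = 1/τ.
New steady state M_∞ = F₁/k = F₁·τ = 10.1 × 24330 = 245740 Tg P.
M(t) = M_∞ + (M₀ − M_∞)·e^(−t/τ); t/τ = 27800/24330 = 1.143, so e^(−t/τ) = 0.3190.
M(t) = 245740 − 145700 × 0.3190 = 199250 Tg P.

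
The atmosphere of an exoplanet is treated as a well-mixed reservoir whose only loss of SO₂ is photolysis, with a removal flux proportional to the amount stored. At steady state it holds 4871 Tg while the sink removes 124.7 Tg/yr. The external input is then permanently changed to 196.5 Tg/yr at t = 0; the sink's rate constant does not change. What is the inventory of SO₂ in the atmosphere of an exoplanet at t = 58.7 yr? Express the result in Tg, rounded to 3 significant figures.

Residence time τ = M₀/F₀ = 39.06 yr. The eventual steady state is M_∞ = M₀·(F₁/F₀) = 4871 × 196.5/124.7 = 7675.6 Tg.
The anomaly ΔM(t) = M(t) − M_∞ decays as ΔM₀·e^(−t/τ) with ΔM₀ = 4871 − 7675.6 = −2805 Tg.
At t = 58.7 yr, e^(−t/τ) = e^(−1.503) = 0.2225, so ΔM = −624.1 Tg and M = 7675.6 − 624.1 = 7051.6 Tg.

7050 Tg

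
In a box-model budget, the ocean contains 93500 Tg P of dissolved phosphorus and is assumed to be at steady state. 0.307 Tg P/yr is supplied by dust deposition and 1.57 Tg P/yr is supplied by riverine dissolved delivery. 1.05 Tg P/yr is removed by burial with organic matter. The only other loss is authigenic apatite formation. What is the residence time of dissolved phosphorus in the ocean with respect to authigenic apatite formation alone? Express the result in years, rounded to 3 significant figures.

At steady state ΣF_in = ΣF_out.
ΣF_in = 0.307 + 1.57 = 1.8770 Tg P/yr.
Authigenic apatite formation flux = ΣF_in − (1.05) = 1.8770 − 1.050 = 0.8270 Tg P/yr.
τ = M / F = 93500 / 0.8270 = 113100 yr.

113000 yr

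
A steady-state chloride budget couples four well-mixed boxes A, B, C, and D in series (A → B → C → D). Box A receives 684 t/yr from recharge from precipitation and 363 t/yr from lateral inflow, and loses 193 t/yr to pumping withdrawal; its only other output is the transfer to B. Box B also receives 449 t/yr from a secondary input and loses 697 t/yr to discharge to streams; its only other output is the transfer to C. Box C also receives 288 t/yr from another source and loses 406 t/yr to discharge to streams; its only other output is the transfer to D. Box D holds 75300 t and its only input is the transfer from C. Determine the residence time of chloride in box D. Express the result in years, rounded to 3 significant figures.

154 yr

Box A: F(A→B) = (684 + 363) − 193 = 854.00 t/yr.
Box B: F(B→C) = (854.00 + 449) − 697 = 606.00 t/yr.
Box C: F(C→D) = (606.00 + 288) − 406 = 488.00 t/yr.
Box D throughput = its input = 488.00 t/yr; τ = 75300 / 488.00 = 154.3 yr.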